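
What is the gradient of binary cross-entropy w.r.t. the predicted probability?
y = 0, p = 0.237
∂L/∂p = 1.311

∂L/∂p = -y/p + (1-y)/(1-p) = 0 + 1/0.763 = 1.311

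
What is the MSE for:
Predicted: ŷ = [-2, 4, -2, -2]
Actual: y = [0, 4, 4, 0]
MSE = 11

MSE = (1/4)((-2-0)² + (4-4)² + (-2-4)² + (-2-0)²) = (1/4)(4 + 0 + 36 + 4) = 11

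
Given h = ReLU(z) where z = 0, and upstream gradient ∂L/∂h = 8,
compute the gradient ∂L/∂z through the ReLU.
∂L/∂z = 0

h = ReLU(0) = 0
At z = 0: ∂h/∂z = 0 (by convention)
∂L/∂z = ∂L/∂h · ∂h/∂z = 8 × 0 = 0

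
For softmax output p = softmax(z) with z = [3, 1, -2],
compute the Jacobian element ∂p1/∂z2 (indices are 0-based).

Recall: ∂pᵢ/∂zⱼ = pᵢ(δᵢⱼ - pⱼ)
∂p1/∂z2 = -0.0006991

p = softmax(z) = [0.8756, 0.1185, 0.0059]
p1 = 0.1185, p2 = 0.0059

∂p1/∂z2 = -p1 × p2 = -0.1185 × 0.0059 = -0.0006991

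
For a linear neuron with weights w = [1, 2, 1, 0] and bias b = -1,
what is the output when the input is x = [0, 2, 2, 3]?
y = 5

y = (1)(0) + (2)(2) + (1)(2) + (0)(3) + -1 = 5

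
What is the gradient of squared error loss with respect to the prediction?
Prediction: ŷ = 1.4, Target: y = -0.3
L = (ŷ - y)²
∂L/∂ŷ = 3.4

∂L/∂ŷ = 2(ŷ - y) = 2(1.4 - -0.3) = 2(1.7) = 3.4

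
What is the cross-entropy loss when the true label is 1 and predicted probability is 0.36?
L = 1.022

L = -1·log(0.36) - 0·log(0.64) = -log(0.36) = 1.022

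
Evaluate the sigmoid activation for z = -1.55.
0.1751

sigmoid(-1.55) = 1/(1 + e^(1.55)) = 1/(1 + 4.711) = 0.1751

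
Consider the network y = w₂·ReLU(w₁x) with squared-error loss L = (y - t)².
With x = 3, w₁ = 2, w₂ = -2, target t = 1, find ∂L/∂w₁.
∂L/∂w₁ = 156

Forward pass:
z = w₁x = 2×3 = 6
h = ReLU(6) = 6
y = w₂h = -2×6 = -12

Backward pass:
∂L/∂y = 2(y - t) = 2(-12 - 1) = -26
∂y/∂h = w₂ = -2
∂h/∂z = 1 (ReLU derivative)
∂z/∂w₁ = x = 3

∂L/∂w₁ = -26 × -2 × 1 × 3 = 156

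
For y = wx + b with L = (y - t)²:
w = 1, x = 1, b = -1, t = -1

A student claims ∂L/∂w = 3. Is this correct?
Incorrect

y = (1)(1) + -1 = 0
∂L/∂y = 2(y - t) = 2(0 - -1) = 2
∂y/∂w = x = 1
∂L/∂w = 2 × 1 = 2

Claimed value: 3
Incorrect: The correct gradient is 2.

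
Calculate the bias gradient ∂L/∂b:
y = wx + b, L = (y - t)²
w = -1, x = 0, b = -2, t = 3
∂L/∂b = -10

y = wx + b = (-1)(0) + -2 = -2
∂L/∂y = 2(y - t) = 2(-2 - 3) = -10
∂y/∂b = 1
∂L/∂b = ∂L/∂y · ∂y/∂b = -10 × 1 = -10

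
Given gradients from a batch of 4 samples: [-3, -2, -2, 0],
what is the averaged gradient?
Average gradient = -1.75

Average = (1/4)(-3 + -2 + -2 + 0) = -7/4 = -1.75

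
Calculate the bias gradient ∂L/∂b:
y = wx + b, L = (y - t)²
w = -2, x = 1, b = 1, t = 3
∂L/∂b = -8

y = wx + b = (-2)(1) + 1 = -1
∂L/∂y = 2(y - t) = 2(-1 - 3) = -8
∂y/∂b = 1
∂L/∂b = ∂L/∂y · ∂y/∂b = -8 × 1 = -8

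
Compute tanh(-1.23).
-0.8426

tanh(-1.23) = (e^(-1.23) - e^(1.23))/(e^(-1.23) + e^(1.23)) = -0.8426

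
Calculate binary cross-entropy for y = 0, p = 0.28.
L = 0.3285

L = -0·log(0.28) - 1·log(0.72) = -log(0.72) = 0.3285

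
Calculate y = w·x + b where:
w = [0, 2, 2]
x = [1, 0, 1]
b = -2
y = 0

y = (0)(1) + (2)(0) + (2)(1) + -2 = 0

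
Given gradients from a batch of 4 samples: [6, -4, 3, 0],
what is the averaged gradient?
Average gradient = 1.25

Average = (1/4)(6 + -4 + 3 + 0) = 5/4 = 1.25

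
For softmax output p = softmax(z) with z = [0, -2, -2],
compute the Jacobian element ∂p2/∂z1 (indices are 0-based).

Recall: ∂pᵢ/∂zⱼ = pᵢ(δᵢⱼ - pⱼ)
∂p2/∂z1 = -0.01134

p = softmax(z) = [0.787, 0.1065, 0.1065]
p2 = 0.1065, p1 = 0.1065

∂p2/∂z1 = -p2 × p1 = -0.1065 × 0.1065 = -0.01134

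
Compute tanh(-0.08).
-0.07983

tanh(-0.08) = (e^(-0.08) - e^(0.08))/(e^(-0.08) + e^(0.08)) = -0.07983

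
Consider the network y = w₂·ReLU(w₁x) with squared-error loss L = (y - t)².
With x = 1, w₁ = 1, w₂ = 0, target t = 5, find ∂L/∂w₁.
∂L/∂w₁ = 0

Forward pass:
z = w₁x = 1×1 = 1
h = ReLU(1) = 1
y = w₂h = 0×1 = 0

Backward pass:
∂L/∂y = 2(y - t) = 2(0 - 5) = -10
∂y/∂h = w₂ = 0
∂h/∂z = 1 (ReLU derivative)
∂z/∂w₁ = x = 1

∂L/∂w₁ = -10 × 0 × 1 × 1 = 0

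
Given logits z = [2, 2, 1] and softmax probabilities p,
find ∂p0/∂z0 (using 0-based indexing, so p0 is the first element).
∂p0/∂z0 = 0.244

p = softmax(z) = [0.4223, 0.4223, 0.1554]
p0 = 0.4223

∂p0/∂z0 = p0(1 - p0) = 0.4223 × (1 - 0.4223) = 0.244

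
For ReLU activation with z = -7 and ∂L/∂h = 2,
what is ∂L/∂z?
∂L/∂z = 0

h = ReLU(-7) = 0
Since z < 0: ∂h/∂z = 0
∂L/∂z = ∂L/∂h · ∂h/∂z = 2 × 0 = 0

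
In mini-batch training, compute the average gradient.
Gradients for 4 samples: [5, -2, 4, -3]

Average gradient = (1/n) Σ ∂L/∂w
Average gradient = 1

Average = (1/4)(5 + -2 + 4 + -3) = 4/4 = 1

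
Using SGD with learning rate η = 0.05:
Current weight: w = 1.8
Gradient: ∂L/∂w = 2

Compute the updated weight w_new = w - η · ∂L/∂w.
w_new = 1.7

w_new = w - η·∂L/∂w = 1.8 - 0.05×(2) = 1.8 - (0.1) = 1.7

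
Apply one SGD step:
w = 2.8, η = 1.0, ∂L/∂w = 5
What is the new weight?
w_new = -2.2

w_new = w - η·∂L/∂w = 2.8 - 1.0×(5) = 2.8 - (5) = -2.2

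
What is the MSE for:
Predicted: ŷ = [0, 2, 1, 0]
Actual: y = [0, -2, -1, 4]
MSE = 9

MSE = (1/4)((0-0)² + (2--2)² + (1--1)² + (0-4)²) = (1/4)(0 + 16 + 4 + 16) = 9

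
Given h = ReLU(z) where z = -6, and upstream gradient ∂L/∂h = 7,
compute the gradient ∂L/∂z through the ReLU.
∂L/∂z = 0

h = ReLU(-6) = 0
Since z < 0: ∂h/∂z = 0
∂L/∂z = ∂L/∂h · ∂h/∂z = 7 × 0 = 0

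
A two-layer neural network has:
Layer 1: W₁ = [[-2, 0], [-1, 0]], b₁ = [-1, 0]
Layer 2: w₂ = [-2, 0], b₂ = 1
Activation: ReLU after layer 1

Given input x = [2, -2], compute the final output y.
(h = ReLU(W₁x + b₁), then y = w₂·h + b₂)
y = 1

Layer 1 pre-activation: z₁ = [-5, -2]
After ReLU: h = [0, 0]
Layer 2 output: y = -2×0 + 0×0 + 1 = 1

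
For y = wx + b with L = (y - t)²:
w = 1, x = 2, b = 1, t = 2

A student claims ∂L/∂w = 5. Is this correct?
Incorrect

y = (1)(2) + 1 = 3
∂L/∂y = 2(y - t) = 2(3 - 2) = 2
∂y/∂w = x = 2
∂L/∂w = 2 × 2 = 4

Claimed value: 5
Incorrect: The correct gradient is 4.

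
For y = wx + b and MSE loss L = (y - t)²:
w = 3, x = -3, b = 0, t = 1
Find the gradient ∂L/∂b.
∂L/∂b = -20

y = wx + b = (3)(-3) + 0 = -9
∂L/∂y = 2(y - t) = 2(-9 - 1) = -20
∂y/∂b = 1
∂L/∂b = ∂L/∂y · ∂y/∂b = -20 × 1 = -20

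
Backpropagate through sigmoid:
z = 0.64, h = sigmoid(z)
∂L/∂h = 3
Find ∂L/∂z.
∂L/∂z = 0.6782

σ(0.64) = 0.6548
σ'(0.64) = σ(0.64)(1 - σ(0.64)) = 0.6548 × 0.3452 = 0.2261
∂L/∂z = ∂L/∂h · σ'(z) = 3 × 0.2261 = 0.6782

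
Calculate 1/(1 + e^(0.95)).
0.2789

sigmoid(-0.95) = 1/(1 + e^(0.95)) = 1/(1 + 2.586) = 0.2789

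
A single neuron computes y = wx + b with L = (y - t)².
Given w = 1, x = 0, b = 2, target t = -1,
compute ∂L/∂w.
∂L/∂w = 0

y = wx + b = (1)(0) + 2 = 2
∂L/∂y = 2(y - t) = 2(2 - -1) = 6
∂y/∂w = x = 0
∂L/∂w = ∂L/∂y · ∂y/∂w = 6 × 0 = 0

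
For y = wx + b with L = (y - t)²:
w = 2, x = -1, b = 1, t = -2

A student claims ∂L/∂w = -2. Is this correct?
Correct

y = (2)(-1) + 1 = -1
∂L/∂y = 2(y - t) = 2(-1 - -2) = 2
∂y/∂w = x = -1
∂L/∂w = 2 × -1 = -2

Claimed value: -2
Correct: The correct gradient is -2.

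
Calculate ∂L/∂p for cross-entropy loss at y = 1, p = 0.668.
∂L/∂p = -1.497

∂L/∂p = -y/p + (1-y)/(1-p) = -1/0.668 + 0 = -1.497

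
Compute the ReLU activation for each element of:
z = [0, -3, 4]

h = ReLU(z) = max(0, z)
h = [0, 0, 4]

ReLU applied element-wise: max(0,0)=0, max(0,-3)=0, max(0,4)=4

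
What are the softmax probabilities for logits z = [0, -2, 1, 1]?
p = [0.1522, 0.0206, 0.4136, 0.4136]

exp(z) = [1, 0.1353, 2.718, 2.718]
Sum = 6.572
p = [0.1522, 0.0206, 0.4136, 0.4136]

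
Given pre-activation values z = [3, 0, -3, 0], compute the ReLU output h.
h = [3, 0, 0, 0]

ReLU applied element-wise: max(0,3)=3, max(0,0)=0, max(0,-3)=0, max(0,0)=0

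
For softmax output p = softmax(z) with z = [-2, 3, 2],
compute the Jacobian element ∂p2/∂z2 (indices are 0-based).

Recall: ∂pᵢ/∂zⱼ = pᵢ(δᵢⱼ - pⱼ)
∂p2/∂z2 = 0.196

p = softmax(z) = [0.004902, 0.7275, 0.2676]
p2 = 0.2676

∂p2/∂z2 = p2(1 - p2) = 0.2676 × (1 - 0.2676) = 0.196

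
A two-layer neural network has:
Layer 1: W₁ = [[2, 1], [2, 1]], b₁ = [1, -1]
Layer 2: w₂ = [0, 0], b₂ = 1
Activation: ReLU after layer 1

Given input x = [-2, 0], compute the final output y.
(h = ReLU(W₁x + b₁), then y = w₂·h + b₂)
y = 1

Layer 1 pre-activation: z₁ = [-3, -5]
After ReLU: h = [0, 0]
Layer 2 output: y = 0×0 + 0×0 + 1 = 1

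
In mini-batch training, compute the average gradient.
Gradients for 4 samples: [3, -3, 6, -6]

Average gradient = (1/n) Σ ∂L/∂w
Average gradient = 0

Average = (1/4)(3 + -3 + 6 + -6) = 0/4 = 0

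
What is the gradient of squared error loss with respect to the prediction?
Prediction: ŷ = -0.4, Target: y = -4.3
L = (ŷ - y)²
∂L/∂ŷ = 7.8

∂L/∂ŷ = 2(ŷ - y) = 2(-0.4 - -4.3) = 2(3.9) = 7.8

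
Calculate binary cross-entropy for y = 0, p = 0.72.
L = 1.273

L = -0·log(0.72) - 1·log(0.28) = -log(0.28) = 1.273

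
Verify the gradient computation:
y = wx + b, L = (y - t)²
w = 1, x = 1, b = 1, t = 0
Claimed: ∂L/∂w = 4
Correct

y = (1)(1) + 1 = 2
∂L/∂y = 2(y - t) = 2(2 - 0) = 4
∂y/∂w = x = 1
∂L/∂w = 4 × 1 = 4

Claimed value: 4
Correct: The correct gradient is 4.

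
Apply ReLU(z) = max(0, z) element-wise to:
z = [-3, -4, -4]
h = [0, 0, 0]

ReLU applied element-wise: max(0,-3)=0, max(0,-4)=0, max(0,-4)=0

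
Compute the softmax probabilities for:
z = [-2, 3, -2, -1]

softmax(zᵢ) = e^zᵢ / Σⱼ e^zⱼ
p = [0.0065, 0.9692, 0.0065, 0.0178]

exp(z) = [0.1353, 20.09, 0.1353, 0.3679]
Sum = 20.72
p = [0.0065, 0.9692, 0.0065, 0.0178]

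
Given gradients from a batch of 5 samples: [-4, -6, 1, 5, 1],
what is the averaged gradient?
Average gradient = -0.6

Average = (1/5)(-4 + -6 + 1 + 5 + 1) = -3/5 = -0.6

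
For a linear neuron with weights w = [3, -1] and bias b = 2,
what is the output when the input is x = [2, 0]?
y = 8

y = (3)(2) + (-1)(0) + 2 = 8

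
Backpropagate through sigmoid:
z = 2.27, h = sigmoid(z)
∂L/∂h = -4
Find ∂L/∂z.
∂L/∂z = -0.3395

σ(2.27) = 0.9064
σ'(2.27) = σ(2.27)(1 - σ(2.27)) = 0.9064 × 0.09364 = 0.08487
∂L/∂z = ∂L/∂h · σ'(z) = -4 × 0.08487 = -0.3395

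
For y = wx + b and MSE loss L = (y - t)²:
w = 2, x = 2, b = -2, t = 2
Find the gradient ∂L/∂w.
∂L/∂w = 0

y = wx + b = (2)(2) + -2 = 2
∂L/∂y = 2(y - t) = 2(2 - 2) = 0
∂y/∂w = x = 2
∂L/∂w = ∂L/∂y · ∂y/∂w = 0 × 2 = 0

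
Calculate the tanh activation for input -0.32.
-0.3095

tanh(-0.32) = (e^(-0.32) - e^(0.32))/(e^(-0.32) + e^(0.32)) = -0.3095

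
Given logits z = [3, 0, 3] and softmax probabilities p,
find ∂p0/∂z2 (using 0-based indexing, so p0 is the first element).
∂p0/∂z2 = -0.238

p = softmax(z) = [0.4879, 0.02429, 0.4879]
p0 = 0.4879, p2 = 0.4879

∂p0/∂z2 = -p0 × p2 = -0.4879 × 0.4879 = -0.238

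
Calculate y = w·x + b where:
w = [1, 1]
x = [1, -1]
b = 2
y = 2

y = (1)(1) + (1)(-1) + 2 = 2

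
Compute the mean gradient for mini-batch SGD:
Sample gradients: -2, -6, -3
Average gradient = -3.667

Average = (1/3)(-2 + -6 + -3) = -11/3 = -3.667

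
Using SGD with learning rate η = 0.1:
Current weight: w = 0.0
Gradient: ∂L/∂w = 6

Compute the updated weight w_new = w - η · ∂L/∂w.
w_new = -0.6

w_new = w - η·∂L/∂w = 0.0 - 0.1×(6) = 0.0 - (0.6) = -0.6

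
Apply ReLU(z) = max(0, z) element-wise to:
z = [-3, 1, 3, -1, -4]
h = [0, 1, 3, 0, 0]

ReLU applied element-wise: max(0,-3)=0, max(0,1)=1, max(0,3)=3, max(0,-1)=0, max(0,-4)=0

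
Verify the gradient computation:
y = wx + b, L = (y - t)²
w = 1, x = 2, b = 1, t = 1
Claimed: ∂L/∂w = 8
Correct

y = (1)(2) + 1 = 3
∂L/∂y = 2(y - t) = 2(3 - 1) = 4
∂y/∂w = x = 2
∂L/∂w = 4 × 2 = 8

Claimed value: 8
Correct: The correct gradient is 8.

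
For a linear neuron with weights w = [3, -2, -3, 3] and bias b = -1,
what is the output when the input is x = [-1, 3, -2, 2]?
y = 2

y = (3)(-1) + (-2)(3) + (-3)(-2) + (3)(2) + -1 = 2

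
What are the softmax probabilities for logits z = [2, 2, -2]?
p = [0.4955, 0.4955, 0.0091]

exp(z) = [7.389, 7.389, 0.1353]
Sum = 14.91
p = [0.4955, 0.4955, 0.0091]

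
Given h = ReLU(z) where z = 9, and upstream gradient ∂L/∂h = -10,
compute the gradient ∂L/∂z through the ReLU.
∂L/∂z = -10

h = ReLU(9) = 9
Since z > 0: ∂h/∂z = 1
∂L/∂z = ∂L/∂h · ∂h/∂z = -10 × 1 = -10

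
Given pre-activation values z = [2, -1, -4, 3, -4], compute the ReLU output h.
h = [2, 0, 0, 3, 0]

ReLU applied element-wise: max(0,2)=2, max(0,-1)=0, max(0,-4)=0, max(0,3)=3, max(0,-4)=0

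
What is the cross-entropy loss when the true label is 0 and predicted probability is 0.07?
L = 0.07257

L = -0·log(0.07) - 1·log(0.93) = -log(0.93) = 0.07257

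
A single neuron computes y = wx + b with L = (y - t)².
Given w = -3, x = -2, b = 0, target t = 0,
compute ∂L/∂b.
∂L/∂b = 12

y = wx + b = (-3)(-2) + 0 = 6
∂L/∂y = 2(y - t) = 2(6 - 0) = 12
∂y/∂b = 1
∂L/∂b = ∂L/∂y · ∂y/∂b = 12 × 1 = 12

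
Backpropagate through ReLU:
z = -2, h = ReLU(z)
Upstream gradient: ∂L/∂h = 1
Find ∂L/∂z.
∂L/∂z = 0

h = ReLU(-2) = 0
Since z < 0: ∂h/∂z = 0
∂L/∂z = ∂L/∂h · ∂h/∂z = 1 × 0 = 0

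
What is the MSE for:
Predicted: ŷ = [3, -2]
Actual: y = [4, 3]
MSE = 13

MSE = (1/2)((3-4)² + (-2-3)²) = (1/2)(1 + 25) = 13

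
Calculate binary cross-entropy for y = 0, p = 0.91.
L = 2.408

L = -0·log(0.91) - 1·log(0.09) = -log(0.09) = 2.408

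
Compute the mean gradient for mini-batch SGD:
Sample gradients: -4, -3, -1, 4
Average gradient = -1

Average = (1/4)(-4 + -3 + -1 + 4) = -4/4 = -1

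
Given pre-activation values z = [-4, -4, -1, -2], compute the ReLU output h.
h = [0, 0, 0, 0]

ReLU applied element-wise: max(0,-4)=0, max(0,-4)=0, max(0,-1)=0, max(0,-2)=0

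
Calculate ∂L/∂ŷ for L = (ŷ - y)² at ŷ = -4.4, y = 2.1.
∂L/∂ŷ = -13.0

∂L/∂ŷ = 2(ŷ - y) = 2(-4.4 - 2.1) = 2(-6.5) = -13.0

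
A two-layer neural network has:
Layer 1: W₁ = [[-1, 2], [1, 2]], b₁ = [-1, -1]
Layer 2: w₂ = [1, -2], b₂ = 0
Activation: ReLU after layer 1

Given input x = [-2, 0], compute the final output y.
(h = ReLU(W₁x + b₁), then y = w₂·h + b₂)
y = 1

Layer 1 pre-activation: z₁ = [1, -3]
After ReLU: h = [1, 0]
Layer 2 output: y = 1×1 + -2×0 + 0 = 1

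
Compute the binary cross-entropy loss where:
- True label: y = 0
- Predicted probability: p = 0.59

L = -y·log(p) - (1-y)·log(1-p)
L = 0.8916

L = -0·log(0.59) - 1·log(0.41) = -log(0.41) = 0.8916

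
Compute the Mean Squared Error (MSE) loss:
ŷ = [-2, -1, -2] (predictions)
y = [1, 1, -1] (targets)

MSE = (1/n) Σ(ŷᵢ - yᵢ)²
MSE = 4.667

MSE = (1/3)((-2-1)² + (-1-1)² + (-2--1)²) = (1/3)(9 + 4 + 1) = 4.667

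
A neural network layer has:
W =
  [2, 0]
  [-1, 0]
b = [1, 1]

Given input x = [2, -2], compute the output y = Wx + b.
y = [5, -1]

Wx = [2×2 + 0×-2, -1×2 + 0×-2]
   = [4, -2]
y = Wx + b = [4 + 1, -2 + 1] = [5, -1]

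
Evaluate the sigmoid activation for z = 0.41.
0.6011

sigmoid(0.41) = 1/(1 + e^(-0.41)) = 1/(1 + 0.6637) = 0.6011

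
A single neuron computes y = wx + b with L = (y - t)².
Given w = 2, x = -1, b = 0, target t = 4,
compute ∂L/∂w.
∂L/∂w = 12

y = wx + b = (2)(-1) + 0 = -2
∂L/∂y = 2(y - t) = 2(-2 - 4) = -12
∂y/∂w = x = -1
∂L/∂w = ∂L/∂y · ∂y/∂w = -12 × -1 = 12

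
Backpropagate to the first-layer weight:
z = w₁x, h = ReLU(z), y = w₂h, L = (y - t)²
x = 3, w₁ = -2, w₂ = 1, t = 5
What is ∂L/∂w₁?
∂L/∂w₁ = 0

Forward pass:
z = w₁x = -2×3 = -6
h = ReLU(-6) = 0
y = w₂h = 1×0 = 0

Backward pass:
∂L/∂y = 2(y - t) = 2(0 - 5) = -10
∂y/∂h = w₂ = 1
∂h/∂z = 0 (ReLU derivative)
∂z/∂w₁ = x = 3

∂L/∂w₁ = -10 × 1 × 0 × 3 = 0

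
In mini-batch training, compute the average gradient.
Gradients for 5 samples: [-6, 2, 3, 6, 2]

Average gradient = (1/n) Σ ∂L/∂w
Average gradient = 1.4

Average = (1/5)(-6 + 2 + 3 + 6 + 2) = 7/5 = 1.4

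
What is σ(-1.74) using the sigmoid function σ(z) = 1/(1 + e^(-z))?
0.1493

sigmoid(-1.74) = 1/(1 + e^(1.74)) = 1/(1 + 5.697) = 0.1493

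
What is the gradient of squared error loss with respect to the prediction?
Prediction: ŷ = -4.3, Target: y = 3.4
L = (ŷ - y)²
∂L/∂ŷ = -15.4

∂L/∂ŷ = 2(ŷ - y) = 2(-4.3 - 3.4) = 2(-7.7) = -15.4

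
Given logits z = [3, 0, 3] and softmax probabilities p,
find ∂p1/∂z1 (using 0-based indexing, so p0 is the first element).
∂p1/∂z1 = 0.0237

p = softmax(z) = [0.4879, 0.02429, 0.4879]
p1 = 0.02429

∂p1/∂z1 = p1(1 - p1) = 0.02429 × (1 - 0.02429) = 0.0237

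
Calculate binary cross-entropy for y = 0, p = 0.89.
L = 2.207

L = -0·log(0.89) - 1·log(0.11) = -log(0.11) = 2.207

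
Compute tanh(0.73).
0.6231

tanh(0.73) = (e^(0.73) - e^(-0.73))/(e^(0.73) + e^(-0.73)) = 0.6231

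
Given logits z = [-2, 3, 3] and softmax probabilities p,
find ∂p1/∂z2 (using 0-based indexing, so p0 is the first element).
∂p1/∂z2 = -0.2483

p = softmax(z) = [0.003358, 0.4983, 0.4983]
p1 = 0.4983, p2 = 0.4983

∂p1/∂z2 = -p1 × p2 = -0.4983 × 0.4983 = -0.2483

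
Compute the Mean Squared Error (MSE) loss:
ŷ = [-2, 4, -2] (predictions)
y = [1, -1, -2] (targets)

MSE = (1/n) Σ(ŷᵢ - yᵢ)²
MSE = 11.33

MSE = (1/3)((-2-1)² + (4--1)² + (-2--2)²) = (1/3)(9 + 25 + 0) = 11.33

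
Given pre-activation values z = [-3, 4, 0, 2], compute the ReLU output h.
h = [0, 4, 0, 2]

ReLU applied element-wise: max(0,-3)=0, max(0,4)=4, max(0,0)=0, max(0,2)=2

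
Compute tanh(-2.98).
-0.9949

tanh(-2.98) = (e^(-2.98) - e^(2.98))/(e^(-2.98) + e^(2.98)) = -0.9949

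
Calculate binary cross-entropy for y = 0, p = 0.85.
L = 1.897

L = -0·log(0.85) - 1·log(0.15) = -log(0.15) = 1.897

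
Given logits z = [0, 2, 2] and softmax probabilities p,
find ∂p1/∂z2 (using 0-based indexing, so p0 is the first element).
∂p1/∂z2 = -0.2193

p = softmax(z) = [0.06338, 0.4683, 0.4683]
p1 = 0.4683, p2 = 0.4683

∂p1/∂z2 = -p1 × p2 = -0.4683 × 0.4683 = -0.2193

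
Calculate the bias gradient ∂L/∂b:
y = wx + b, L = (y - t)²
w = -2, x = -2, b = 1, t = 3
∂L/∂b = 4

y = wx + b = (-2)(-2) + 1 = 5
∂L/∂y = 2(y - t) = 2(5 - 3) = 4
∂y/∂b = 1
∂L/∂b = ∂L/∂y · ∂y/∂b = 4 × 1 = 4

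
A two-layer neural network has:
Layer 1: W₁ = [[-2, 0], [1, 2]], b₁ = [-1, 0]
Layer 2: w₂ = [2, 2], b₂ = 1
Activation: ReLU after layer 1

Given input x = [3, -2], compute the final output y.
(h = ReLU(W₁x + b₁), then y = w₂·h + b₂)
y = 1

Layer 1 pre-activation: z₁ = [-7, -1]
After ReLU: h = [0, 0]
Layer 2 output: y = 2×0 + 2×0 + 1 = 1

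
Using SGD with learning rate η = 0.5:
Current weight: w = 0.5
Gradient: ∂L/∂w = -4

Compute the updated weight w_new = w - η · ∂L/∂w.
w_new = 2.5

w_new = w - η·∂L/∂w = 0.5 - 0.5×(-4) = 0.5 - (-2) = 2.5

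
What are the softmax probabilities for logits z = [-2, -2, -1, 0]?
p = [0.0826, 0.0826, 0.2245, 0.6103]

exp(z) = [0.1353, 0.1353, 0.3679, 1]
Sum = 1.639
p = [0.0826, 0.0826, 0.2245, 0.6103]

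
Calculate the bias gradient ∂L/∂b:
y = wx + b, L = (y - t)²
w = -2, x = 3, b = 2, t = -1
∂L/∂b = -6

y = wx + b = (-2)(3) + 2 = -4
∂L/∂y = 2(y - t) = 2(-4 - -1) = -6
∂y/∂b = 1
∂L/∂b = ∂L/∂y · ∂y/∂b = -6 × 1 = -6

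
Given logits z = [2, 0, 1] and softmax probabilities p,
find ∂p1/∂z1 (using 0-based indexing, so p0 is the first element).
∂p1/∂z1 = 0.08193

p = softmax(z) = [0.6652, 0.09003, 0.2447]
p1 = 0.09003

∂p1/∂z1 = p1(1 - p1) = 0.09003 × (1 - 0.09003) = 0.08193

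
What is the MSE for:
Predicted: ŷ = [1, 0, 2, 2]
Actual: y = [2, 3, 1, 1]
MSE = 3

MSE = (1/4)((1-2)² + (0-3)² + (2-1)² + (2-1)²) = (1/4)(1 + 9 + 1 + 1) = 3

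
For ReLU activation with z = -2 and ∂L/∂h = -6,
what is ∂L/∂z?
∂L/∂z = 0

h = ReLU(-2) = 0
Since z < 0: ∂h/∂z = 0
∂L/∂z = ∂L/∂h · ∂h/∂z = -6 × 0 = 0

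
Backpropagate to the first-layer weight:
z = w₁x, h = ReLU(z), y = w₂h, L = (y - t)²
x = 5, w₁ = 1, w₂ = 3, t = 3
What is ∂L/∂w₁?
∂L/∂w₁ = 360

Forward pass:
z = w₁x = 1×5 = 5
h = ReLU(5) = 5
y = w₂h = 3×5 = 15

Backward pass:
∂L/∂y = 2(y - t) = 2(15 - 3) = 24
∂y/∂h = w₂ = 3
∂h/∂z = 1 (ReLU derivative)
∂z/∂w₁ = x = 5

∂L/∂w₁ = 24 × 3 × 1 × 5 = 360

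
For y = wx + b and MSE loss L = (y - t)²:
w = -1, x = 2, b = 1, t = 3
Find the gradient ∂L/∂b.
∂L/∂b = -8

y = wx + b = (-1)(2) + 1 = -1
∂L/∂y = 2(y - t) = 2(-1 - 3) = -8
∂y/∂b = 1
∂L/∂b = ∂L/∂y · ∂y/∂b = -8 × 1 = -8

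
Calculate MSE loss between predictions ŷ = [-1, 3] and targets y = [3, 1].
MSE = 10

MSE = (1/2)((-1-3)² + (3-1)²) = (1/2)(16 + 4) = 10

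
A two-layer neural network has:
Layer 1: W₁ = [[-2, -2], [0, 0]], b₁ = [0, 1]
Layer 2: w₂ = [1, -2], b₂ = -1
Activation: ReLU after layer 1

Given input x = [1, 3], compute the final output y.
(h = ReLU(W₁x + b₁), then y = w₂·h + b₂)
y = -3

Layer 1 pre-activation: z₁ = [-8, 1]
After ReLU: h = [0, 1]
Layer 2 output: y = 1×0 + -2×1 + -1 = -3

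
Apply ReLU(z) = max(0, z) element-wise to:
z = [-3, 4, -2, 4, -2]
h = [0, 4, 0, 4, 0]

ReLU applied element-wise: max(0,-3)=0, max(0,4)=4, max(0,-2)=0, max(0,4)=4, max(0,-2)=0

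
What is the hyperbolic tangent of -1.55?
-0.9138

tanh(-1.55) = (e^(-1.55) - e^(1.55))/(e^(-1.55) + e^(1.55)) = -0.9138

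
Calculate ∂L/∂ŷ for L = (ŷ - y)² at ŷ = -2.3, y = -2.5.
∂L/∂ŷ = 0.4

∂L/∂ŷ = 2(ŷ - y) = 2(-2.3 - -2.5) = 2(0.2) = 0.4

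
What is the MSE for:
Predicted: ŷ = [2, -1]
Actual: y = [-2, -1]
MSE = 8

MSE = (1/2)((2--2)² + (-1--1)²) = (1/2)(16 + 0) = 8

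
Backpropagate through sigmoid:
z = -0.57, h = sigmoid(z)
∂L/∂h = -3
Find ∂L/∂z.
∂L/∂z = -0.6922

σ(-0.57) = 0.3612
σ'(-0.57) = σ(-0.57)(1 - σ(-0.57)) = 0.3612 × 0.6388 = 0.2307
∂L/∂z = ∂L/∂h · σ'(z) = -3 × 0.2307 = -0.6922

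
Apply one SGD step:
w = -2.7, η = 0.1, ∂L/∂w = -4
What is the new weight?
w_new = -2.3

w_new = w - η·∂L/∂w = -2.7 - 0.1×(-4) = -2.7 - (-0.4) = -2.3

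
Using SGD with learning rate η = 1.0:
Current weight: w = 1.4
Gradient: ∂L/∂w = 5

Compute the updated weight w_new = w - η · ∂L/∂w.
w_new = -3.6

w_new = w - η·∂L/∂w = 1.4 - 1.0×(5) = 1.4 - (5) = -3.6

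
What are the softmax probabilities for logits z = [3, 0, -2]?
p = [0.9465, 0.0471, 0.0064]

exp(z) = [20.09, 1, 0.1353]
Sum = 21.22
p = [0.9465, 0.0471, 0.0064]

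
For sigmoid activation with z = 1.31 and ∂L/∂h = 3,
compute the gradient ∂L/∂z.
∂L/∂z = 0.502

σ(1.31) = 0.7875
σ'(1.31) = σ(1.31)(1 - σ(1.31)) = 0.7875 × 0.2125 = 0.1673
∂L/∂z = ∂L/∂h · σ'(z) = 3 × 0.1673 = 0.502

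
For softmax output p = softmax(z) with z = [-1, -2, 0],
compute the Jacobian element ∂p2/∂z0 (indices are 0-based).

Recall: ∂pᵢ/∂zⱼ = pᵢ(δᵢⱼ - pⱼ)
∂p2/∂z0 = -0.1628

p = softmax(z) = [0.2447, 0.09003, 0.6652]
p2 = 0.6652, p0 = 0.2447

∂p2/∂z0 = -p2 × p0 = -0.6652 × 0.2447 = -0.1628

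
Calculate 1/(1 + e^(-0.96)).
0.7231

sigmoid(0.96) = 1/(1 + e^(-0.96)) = 1/(1 + 0.3829) = 0.7231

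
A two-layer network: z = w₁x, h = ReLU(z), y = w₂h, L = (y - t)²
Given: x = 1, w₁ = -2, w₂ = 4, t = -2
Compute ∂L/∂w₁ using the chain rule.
∂L/∂w₁ = 0

Forward pass:
z = w₁x = -2×1 = -2
h = ReLU(-2) = 0
y = w₂h = 4×0 = 0

Backward pass:
∂L/∂y = 2(y - t) = 2(0 - -2) = 4
∂y/∂h = w₂ = 4
∂h/∂z = 0 (ReLU derivative)
∂z/∂w₁ = x = 1

∂L/∂w₁ = 4 × 4 × 0 × 1 = 0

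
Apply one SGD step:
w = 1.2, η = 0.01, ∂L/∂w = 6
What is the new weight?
w_new = 1.14

w_new = w - η·∂L/∂w = 1.2 - 0.01×(6) = 1.2 - (0.06) = 1.14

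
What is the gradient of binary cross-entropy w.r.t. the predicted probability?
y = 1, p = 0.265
∂L/∂p = -3.774

∂L/∂p = -y/p + (1-y)/(1-p) = -1/0.265 + 0 = -3.774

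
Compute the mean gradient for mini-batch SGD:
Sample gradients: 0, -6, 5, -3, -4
Average gradient = -1.6

Average = (1/5)(0 + -6 + 5 + -3 + -4) = -8/5 = -1.6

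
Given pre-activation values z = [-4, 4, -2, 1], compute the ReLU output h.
h = [0, 4, 0, 1]

ReLU applied element-wise: max(0,-4)=0, max(0,4)=4, max(0,-2)=0, max(0,1)=1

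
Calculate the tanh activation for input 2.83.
0.9931

tanh(2.83) = (e^(2.83) - e^(-2.83))/(e^(2.83) + e^(-2.83)) = 0.9931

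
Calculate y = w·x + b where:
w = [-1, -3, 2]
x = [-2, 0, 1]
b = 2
y = 6

y = (-1)(-2) + (-3)(0) + (2)(1) + 2 = 6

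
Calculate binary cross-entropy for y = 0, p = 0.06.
L = 0.06188

L = -0·log(0.06) - 1·log(0.94) = -log(0.94) = 0.06188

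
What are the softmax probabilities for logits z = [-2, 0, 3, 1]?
p = [0.0057, 0.0418, 0.839, 0.1135]

exp(z) = [0.1353, 1, 20.09, 2.718]
Sum = 23.94
p = [0.0057, 0.0418, 0.839, 0.1135]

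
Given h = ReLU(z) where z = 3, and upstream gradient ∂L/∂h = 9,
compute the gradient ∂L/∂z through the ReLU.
∂L/∂z = 9

h = ReLU(3) = 3
Since z > 0: ∂h/∂z = 1
∂L/∂z = ∂L/∂h · ∂h/∂z = 9 × 1 = 9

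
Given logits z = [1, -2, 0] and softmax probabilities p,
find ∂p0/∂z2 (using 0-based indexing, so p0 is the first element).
∂p0/∂z2 = -0.183

p = softmax(z) = [0.7054, 0.03512, 0.2595]
p0 = 0.7054, p2 = 0.2595

∂p0/∂z2 = -p0 × p2 = -0.7054 × 0.2595 = -0.183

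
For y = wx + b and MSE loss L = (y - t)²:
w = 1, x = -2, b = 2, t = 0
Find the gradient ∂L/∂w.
∂L/∂w = 0

y = wx + b = (1)(-2) + 2 = 0
∂L/∂y = 2(y - t) = 2(0 - 0) = 0
∂y/∂w = x = -2
∂L/∂w = ∂L/∂y · ∂y/∂w = 0 × -2 = 0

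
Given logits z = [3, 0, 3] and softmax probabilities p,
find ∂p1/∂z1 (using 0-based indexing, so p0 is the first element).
∂p1/∂z1 = 0.0237

p = softmax(z) = [0.4879, 0.02429, 0.4879]
p1 = 0.02429

∂p1/∂z1 = p1(1 - p1) = 0.02429 × (1 - 0.02429) = 0.0237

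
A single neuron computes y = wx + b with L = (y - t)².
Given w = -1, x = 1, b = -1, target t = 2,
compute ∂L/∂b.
∂L/∂b = -8

y = wx + b = (-1)(1) + -1 = -2
∂L/∂y = 2(y - t) = 2(-2 - 2) = -8
∂y/∂b = 1
∂L/∂b = ∂L/∂y · ∂y/∂b = -8 × 1 = -8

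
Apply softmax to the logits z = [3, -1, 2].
p = [0.7214, 0.0132, 0.2654]

exp(z) = [20.09, 0.3679, 7.389]
Sum = 27.84
p = [0.7214, 0.0132, 0.2654]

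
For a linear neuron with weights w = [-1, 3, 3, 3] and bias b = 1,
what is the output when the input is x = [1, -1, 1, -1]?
y = -3

y = (-1)(1) + (3)(-1) + (3)(1) + (3)(-1) + 1 = -3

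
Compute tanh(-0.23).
-0.226

tanh(-0.23) = (e^(-0.23) - e^(0.23))/(e^(-0.23) + e^(0.23)) = -0.226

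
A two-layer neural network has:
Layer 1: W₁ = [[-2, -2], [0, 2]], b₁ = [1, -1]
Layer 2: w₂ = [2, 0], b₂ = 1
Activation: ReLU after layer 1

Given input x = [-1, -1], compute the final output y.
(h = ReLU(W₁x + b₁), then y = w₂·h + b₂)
y = 11

Layer 1 pre-activation: z₁ = [5, -3]
After ReLU: h = [5, 0]
Layer 2 output: y = 2×5 + 0×0 + 1 = 11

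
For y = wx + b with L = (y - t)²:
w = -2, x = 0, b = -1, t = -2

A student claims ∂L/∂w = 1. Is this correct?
Incorrect

y = (-2)(0) + -1 = -1
∂L/∂y = 2(y - t) = 2(-1 - -2) = 2
∂y/∂w = x = 0
∂L/∂w = 2 × 0 = 0

Claimed value: 1
Incorrect: The correct gradient is 0.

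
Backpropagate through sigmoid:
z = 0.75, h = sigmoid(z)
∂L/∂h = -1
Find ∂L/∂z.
∂L/∂z = -0.2179

σ(0.75) = 0.6792
σ'(0.75) = σ(0.75)(1 - σ(0.75)) = 0.6792 × 0.3208 = 0.2179
∂L/∂z = ∂L/∂h · σ'(z) = -1 × 0.2179 = -0.2179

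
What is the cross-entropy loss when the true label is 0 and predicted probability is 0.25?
L = 0.2877

L = -0·log(0.25) - 1·log(0.75) = -log(0.75) = 0.2877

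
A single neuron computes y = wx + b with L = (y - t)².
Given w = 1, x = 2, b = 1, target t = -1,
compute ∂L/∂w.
∂L/∂w = 16

y = wx + b = (1)(2) + 1 = 3
∂L/∂y = 2(y - t) = 2(3 - -1) = 8
∂y/∂w = x = 2
∂L/∂w = ∂L/∂y · ∂y/∂w = 8 × 2 = 16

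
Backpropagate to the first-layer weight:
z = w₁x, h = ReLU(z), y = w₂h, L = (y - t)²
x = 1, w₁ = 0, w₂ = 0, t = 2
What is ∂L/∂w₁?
∂L/∂w₁ = 0

Forward pass:
z = w₁x = 0×1 = 0
h = ReLU(0) = 0
y = w₂h = 0×0 = 0

Backward pass:
∂L/∂y = 2(y - t) = 2(0 - 2) = -4
∂y/∂h = w₂ = 0
∂h/∂z = 0 (ReLU derivative)
∂z/∂w₁ = x = 1

∂L/∂w₁ = -4 × 0 × 0 × 1 = 0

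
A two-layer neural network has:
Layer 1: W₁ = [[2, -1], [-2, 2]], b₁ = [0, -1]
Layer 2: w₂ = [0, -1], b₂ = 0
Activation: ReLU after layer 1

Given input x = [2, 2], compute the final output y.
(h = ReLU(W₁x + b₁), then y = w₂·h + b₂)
y = 0

Layer 1 pre-activation: z₁ = [2, -1]
After ReLU: h = [2, 0]
Layer 2 output: y = 0×2 + -1×0 + 0 = 0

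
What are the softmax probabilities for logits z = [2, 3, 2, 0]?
p = [0.206, 0.5601, 0.206, 0.0279]

exp(z) = [7.389, 20.09, 7.389, 1]
Sum = 35.86
p = [0.206, 0.5601, 0.206, 0.0279]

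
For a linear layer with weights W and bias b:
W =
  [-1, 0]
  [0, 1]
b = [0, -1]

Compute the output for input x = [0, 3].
y = [0, 2]

Wx = [-1×0 + 0×3, 0×0 + 1×3]
   = [0, 3]
y = Wx + b = [0 + 0, 3 + -1] = [0, 2]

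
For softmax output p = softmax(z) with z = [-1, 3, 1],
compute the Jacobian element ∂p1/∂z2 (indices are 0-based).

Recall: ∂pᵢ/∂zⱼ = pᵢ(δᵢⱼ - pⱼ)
∂p1/∂z2 = -0.1017

p = softmax(z) = [0.01588, 0.8668, 0.1173]
p1 = 0.8668, p2 = 0.1173

∂p1/∂z2 = -p1 × p2 = -0.8668 × 0.1173 = -0.1017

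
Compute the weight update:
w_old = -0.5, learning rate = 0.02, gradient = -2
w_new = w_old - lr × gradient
w_new = -0.46

w_new = w - η·∂L/∂w = -0.5 - 0.02×(-2) = -0.5 - (-0.04) = -0.46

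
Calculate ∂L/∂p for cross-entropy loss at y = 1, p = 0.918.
∂L/∂p = -1.089

∂L/∂p = -y/p + (1-y)/(1-p) = -1/0.918 + 0 = -1.089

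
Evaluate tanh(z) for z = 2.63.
0.9897

tanh(2.63) = (e^(2.63) - e^(-2.63))/(e^(2.63) + e^(-2.63)) = 0.9897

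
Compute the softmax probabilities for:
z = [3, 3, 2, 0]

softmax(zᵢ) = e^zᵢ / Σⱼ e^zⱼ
p = [0.4136, 0.4136, 0.1522, 0.0206]

exp(z) = [20.09, 20.09, 7.389, 1]
Sum = 48.56
p = [0.4136, 0.4136, 0.1522, 0.0206]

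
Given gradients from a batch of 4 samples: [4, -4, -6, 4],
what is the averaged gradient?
Average gradient = -0.5

Average = (1/4)(4 + -4 + -6 + 4) = -2/4 = -0.5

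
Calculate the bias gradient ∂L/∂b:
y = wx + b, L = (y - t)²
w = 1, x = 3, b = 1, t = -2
∂L/∂b = 12

y = wx + b = (1)(3) + 1 = 4
∂L/∂y = 2(y - t) = 2(4 - -2) = 12
∂y/∂b = 1
∂L/∂b = ∂L/∂y · ∂y/∂b = 12 × 1 = 12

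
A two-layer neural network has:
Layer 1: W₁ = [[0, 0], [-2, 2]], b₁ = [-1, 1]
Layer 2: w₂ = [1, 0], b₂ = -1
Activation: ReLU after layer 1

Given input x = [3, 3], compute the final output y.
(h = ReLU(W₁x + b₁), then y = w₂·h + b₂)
y = -1

Layer 1 pre-activation: z₁ = [-1, 1]
After ReLU: h = [0, 1]
Layer 2 output: y = 1×0 + 0×1 + -1 = -1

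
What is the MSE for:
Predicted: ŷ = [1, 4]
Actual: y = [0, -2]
MSE = 18.5

MSE = (1/2)((1-0)² + (4--2)²) = (1/2)(1 + 36) = 18.5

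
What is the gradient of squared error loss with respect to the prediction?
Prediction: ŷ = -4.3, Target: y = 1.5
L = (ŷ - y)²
∂L/∂ŷ = -11.6

∂L/∂ŷ = 2(ŷ - y) = 2(-4.3 - 1.5) = 2(-5.8) = -11.6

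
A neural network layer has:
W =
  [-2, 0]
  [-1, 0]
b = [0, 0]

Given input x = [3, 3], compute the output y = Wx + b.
y = [-6, -3]

Wx = [-2×3 + 0×3, -1×3 + 0×3]
   = [-6, -3]
y = Wx + b = [-6 + 0, -3 + 0] = [-6, -3]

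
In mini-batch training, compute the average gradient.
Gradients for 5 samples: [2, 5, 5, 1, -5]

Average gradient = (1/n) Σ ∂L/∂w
Average gradient = 1.6

Average = (1/5)(2 + 5 + 5 + 1 + -5) = 8/5 = 1.6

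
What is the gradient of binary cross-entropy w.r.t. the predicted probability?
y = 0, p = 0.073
∂L/∂p = 1.079

∂L/∂p = -y/p + (1-y)/(1-p) = 0 + 1/0.927 = 1.079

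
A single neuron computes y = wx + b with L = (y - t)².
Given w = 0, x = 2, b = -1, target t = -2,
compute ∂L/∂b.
∂L/∂b = 2

y = wx + b = (0)(2) + -1 = -1
∂L/∂y = 2(y - t) = 2(-1 - -2) = 2
∂y/∂b = 1
∂L/∂b = ∂L/∂y · ∂y/∂b = 2 × 1 = 2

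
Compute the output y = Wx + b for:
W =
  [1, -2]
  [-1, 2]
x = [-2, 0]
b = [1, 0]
y = [-1, 2]

Wx = [1×-2 + -2×0, -1×-2 + 2×0]
   = [-2, 2]
y = Wx + b = [-2 + 1, 2 + 0] = [-1, 2]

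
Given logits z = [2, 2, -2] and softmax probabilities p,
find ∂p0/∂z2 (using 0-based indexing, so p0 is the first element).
∂p0/∂z2 = -0.004496

p = softmax(z) = [0.4955, 0.4955, 0.009075]
p0 = 0.4955, p2 = 0.009075

∂p0/∂z2 = -p0 × p2 = -0.4955 × 0.009075 = -0.004496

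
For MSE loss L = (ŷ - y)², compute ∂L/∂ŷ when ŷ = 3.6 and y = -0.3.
∂L/∂ŷ = 7.8

∂L/∂ŷ = 2(ŷ - y) = 2(3.6 - -0.3) = 2(3.9) = 7.8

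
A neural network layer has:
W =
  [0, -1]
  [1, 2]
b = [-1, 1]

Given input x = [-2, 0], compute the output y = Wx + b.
y = [-1, -1]

Wx = [0×-2 + -1×0, 1×-2 + 2×0]
   = [0, -2]
y = Wx + b = [0 + -1, -2 + 1] = [-1, -1]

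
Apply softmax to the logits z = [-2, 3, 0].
p = [0.0064, 0.9465, 0.0471]

exp(z) = [0.1353, 20.09, 1]
Sum = 21.22
p = [0.0064, 0.9465, 0.0471]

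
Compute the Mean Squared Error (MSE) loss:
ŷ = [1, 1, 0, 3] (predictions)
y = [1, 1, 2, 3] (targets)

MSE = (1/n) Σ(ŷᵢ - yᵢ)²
MSE = 1

MSE = (1/4)((1-1)² + (1-1)² + (0-2)² + (3-3)²) = (1/4)(0 + 0 + 4 + 0) = 1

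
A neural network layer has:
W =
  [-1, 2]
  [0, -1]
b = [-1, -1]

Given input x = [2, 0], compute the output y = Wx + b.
y = [-3, -1]

Wx = [-1×2 + 2×0, 0×2 + -1×0]
   = [-2, 0]
y = Wx + b = [-2 + -1, 0 + -1] = [-3, -1]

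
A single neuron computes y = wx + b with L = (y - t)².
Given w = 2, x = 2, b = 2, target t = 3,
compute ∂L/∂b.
∂L/∂b = 6

y = wx + b = (2)(2) + 2 = 6
∂L/∂y = 2(y - t) = 2(6 - 3) = 6
∂y/∂b = 1
∂L/∂b = ∂L/∂y · ∂y/∂b = 6 × 1 = 6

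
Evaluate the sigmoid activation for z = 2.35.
0.9129

sigmoid(2.35) = 1/(1 + e^(-2.35)) = 1/(1 + 0.09537) = 0.9129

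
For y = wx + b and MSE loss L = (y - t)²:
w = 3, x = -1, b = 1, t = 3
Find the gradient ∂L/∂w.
∂L/∂w = 10

y = wx + b = (3)(-1) + 1 = -2
∂L/∂y = 2(y - t) = 2(-2 - 3) = -10
∂y/∂w = x = -1
∂L/∂w = ∂L/∂y · ∂y/∂w = -10 × -1 = 10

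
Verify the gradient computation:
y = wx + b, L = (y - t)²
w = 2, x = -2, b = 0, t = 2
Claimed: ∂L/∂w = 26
Incorrect

y = (2)(-2) + 0 = -4
∂L/∂y = 2(y - t) = 2(-4 - 2) = -12
∂y/∂w = x = -2
∂L/∂w = -12 × -2 = 24

Claimed value: 26
Incorrect: The correct gradient is 24.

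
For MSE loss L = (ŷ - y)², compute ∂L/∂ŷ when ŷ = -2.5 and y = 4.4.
∂L/∂ŷ = -13.8

∂L/∂ŷ = 2(ŷ - y) = 2(-2.5 - 4.4) = 2(-6.9) = -13.8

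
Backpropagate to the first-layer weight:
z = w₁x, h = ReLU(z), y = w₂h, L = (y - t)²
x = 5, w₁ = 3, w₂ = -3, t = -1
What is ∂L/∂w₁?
∂L/∂w₁ = 1320

Forward pass:
z = w₁x = 3×5 = 15
h = ReLU(15) = 15
y = w₂h = -3×15 = -45

Backward pass:
∂L/∂y = 2(y - t) = 2(-45 - -1) = -88
∂y/∂h = w₂ = -3
∂h/∂z = 1 (ReLU derivative)
∂z/∂w₁ = x = 5

∂L/∂w₁ = -88 × -3 × 1 × 5 = 1320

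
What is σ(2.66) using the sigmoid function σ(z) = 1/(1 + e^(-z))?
0.9346

sigmoid(2.66) = 1/(1 + e^(-2.66)) = 1/(1 + 0.06995) = 0.9346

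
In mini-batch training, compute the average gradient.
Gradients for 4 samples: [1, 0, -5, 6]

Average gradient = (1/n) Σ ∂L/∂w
Average gradient = 0.5

Average = (1/4)(1 + 0 + -5 + 6) = 2/4 = 0.5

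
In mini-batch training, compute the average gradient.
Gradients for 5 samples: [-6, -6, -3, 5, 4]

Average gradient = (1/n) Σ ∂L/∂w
Average gradient = -1.2

Average = (1/5)(-6 + -6 + -3 + 5 + 4) = -6/5 = -1.2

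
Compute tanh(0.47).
0.4382

tanh(0.47) = (e^(0.47) - e^(-0.47))/(e^(0.47) + e^(-0.47)) = 0.4382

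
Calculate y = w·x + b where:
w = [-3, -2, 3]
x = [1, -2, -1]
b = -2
y = -4

y = (-3)(1) + (-2)(-2) + (3)(-1) + -2 = -4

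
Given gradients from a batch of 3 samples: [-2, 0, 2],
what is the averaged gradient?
Average gradient = 0

Average = (1/3)(-2 + 0 + 2) = 0/3 = 0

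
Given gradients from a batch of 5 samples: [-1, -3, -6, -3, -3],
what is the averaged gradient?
Average gradient = -3.2

Average = (1/5)(-1 + -3 + -6 + -3 + -3) = -16/5 = -3.2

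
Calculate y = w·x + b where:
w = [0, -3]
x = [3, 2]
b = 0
y = -6

y = (0)(3) + (-3)(2) + 0 = -6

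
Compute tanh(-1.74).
-0.9402

tanh(-1.74) = (e^(-1.74) - e^(1.74))/(e^(-1.74) + e^(1.74)) = -0.9402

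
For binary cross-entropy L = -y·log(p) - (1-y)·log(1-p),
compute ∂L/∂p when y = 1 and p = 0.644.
∂L/∂p = -1.553

∂L/∂p = -y/p + (1-y)/(1-p) = -1/0.644 + 0 = -1.553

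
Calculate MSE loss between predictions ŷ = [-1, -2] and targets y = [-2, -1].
MSE = 1

MSE = (1/2)((-1--2)² + (-2--1)²) = (1/2)(1 + 1) = 1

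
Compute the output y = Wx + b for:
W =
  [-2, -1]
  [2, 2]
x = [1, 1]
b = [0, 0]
y = [-3, 4]

Wx = [-2×1 + -1×1, 2×1 + 2×1]
   = [-3, 4]
y = Wx + b = [-3 + 0, 4 + 0] = [-3, 4]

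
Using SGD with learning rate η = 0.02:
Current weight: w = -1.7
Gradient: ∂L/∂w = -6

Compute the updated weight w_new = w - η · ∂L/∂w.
w_new = -1.58

w_new = w - η·∂L/∂w = -1.7 - 0.02×(-6) = -1.7 - (-0.12) = -1.58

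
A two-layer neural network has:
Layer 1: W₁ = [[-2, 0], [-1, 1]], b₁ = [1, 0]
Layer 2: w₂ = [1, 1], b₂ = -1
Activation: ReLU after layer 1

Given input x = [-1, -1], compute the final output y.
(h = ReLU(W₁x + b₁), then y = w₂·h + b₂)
y = 2

Layer 1 pre-activation: z₁ = [3, 0]
After ReLU: h = [3, 0]
Layer 2 output: y = 1×3 + 1×0 + -1 = 2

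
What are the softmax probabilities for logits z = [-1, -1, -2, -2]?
p = [0.3655, 0.3655, 0.1345, 0.1345]

exp(z) = [0.3679, 0.3679, 0.1353, 0.1353]
Sum = 1.006
p = [0.3655, 0.3655, 0.1345, 0.1345]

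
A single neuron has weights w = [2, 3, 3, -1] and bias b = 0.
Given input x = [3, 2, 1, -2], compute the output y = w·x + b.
y = 17

y = (2)(3) + (3)(2) + (3)(1) + (-1)(-2) + 0 = 17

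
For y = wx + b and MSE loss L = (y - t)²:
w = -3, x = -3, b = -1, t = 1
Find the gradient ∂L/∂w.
∂L/∂w = -42

y = wx + b = (-3)(-3) + -1 = 8
∂L/∂y = 2(y - t) = 2(8 - 1) = 14
∂y/∂w = x = -3
∂L/∂w = ∂L/∂y · ∂y/∂w = 14 × -3 = -42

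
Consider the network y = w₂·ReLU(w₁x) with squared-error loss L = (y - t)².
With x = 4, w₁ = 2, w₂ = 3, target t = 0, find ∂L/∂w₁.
∂L/∂w₁ = 576

Forward pass:
z = w₁x = 2×4 = 8
h = ReLU(8) = 8
y = w₂h = 3×8 = 24

Backward pass:
∂L/∂y = 2(y - t) = 2(24 - 0) = 48
∂y/∂h = w₂ = 3
∂h/∂z = 1 (ReLU derivative)
∂z/∂w₁ = x = 4

∂L/∂w₁ = 48 × 3 × 1 × 4 = 576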